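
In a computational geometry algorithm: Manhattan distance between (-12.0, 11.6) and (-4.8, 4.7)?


|(-12)-(-4.8)| + |11.6-4.7| = 7.2 + 6.9 = 14.1

14.1


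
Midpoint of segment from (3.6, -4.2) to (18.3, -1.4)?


M = ((3.6+18.3)/2, ((-4.2)+(-1.4))/2)
= (10.95, -2.8)

(10.95, -2.8)


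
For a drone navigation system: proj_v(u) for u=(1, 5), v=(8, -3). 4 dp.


u.v = -7, |v| = sqrt(73) = 8.544
Scalar projection = u.v / |v| = -7 / sqrt(73) = -0.8193

-0.8193


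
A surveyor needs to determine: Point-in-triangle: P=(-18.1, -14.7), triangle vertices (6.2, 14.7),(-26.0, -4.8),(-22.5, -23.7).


Cross products: AB x AP = 472.83, BC x BP = 114.66, CA x CP = 89.34
All same sign? yes

Yes, inside


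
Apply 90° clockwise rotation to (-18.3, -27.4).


90° CW: (x,y) -> (y, -x)
(-18.3,-27.4) -> (-27.4, 18.3)

(-27.4, 18.3)


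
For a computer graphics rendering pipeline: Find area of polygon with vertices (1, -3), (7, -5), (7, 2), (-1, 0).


Shoelace sum: (1*(-5) - 7*(-3)) + (7*2 - 7*(-5)) + (7*0 - (-1)*2) + ((-1)*(-3) - 1*0)
= 70
Area = |70|/2 = 35

35


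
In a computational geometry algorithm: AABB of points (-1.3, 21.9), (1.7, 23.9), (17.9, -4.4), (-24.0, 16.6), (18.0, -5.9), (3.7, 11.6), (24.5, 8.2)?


x range: [-24, 24.5]
y range: [-5.9, 23.9]
Bounding box: (-24,-5.9) to (24.5,23.9)

(-24,-5.9) to (24.5,23.9)


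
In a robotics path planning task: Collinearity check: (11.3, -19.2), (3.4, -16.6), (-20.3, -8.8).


Cross product: (3.4-11.3)*((-8.8)-(-19.2)) - ((-16.6)-(-19.2))*((-20.3)-11.3)
= 0

Yes, collinear


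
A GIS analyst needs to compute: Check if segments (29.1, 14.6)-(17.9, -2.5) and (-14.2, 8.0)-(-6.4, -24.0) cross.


Cross products: d1=1437.08, d2=945.3, d3=-666.51, d4=-174.73
d1*d2 < 0 and d3*d4 < 0? no

No, they don't intersect


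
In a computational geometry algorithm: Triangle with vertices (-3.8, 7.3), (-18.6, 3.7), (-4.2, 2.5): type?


Side lengths squared: AB^2=232, BC^2=208.8, CA^2=23.2
Sorted: [23.2, 208.8, 232]
By sides: Scalene, By angles: Right

Scalene, Right


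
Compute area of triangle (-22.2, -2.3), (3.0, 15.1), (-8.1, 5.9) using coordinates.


Area = |x_A(y_B-y_C) + x_B(y_C-y_A) + x_C(y_A-y_B)|/2
= |(-204.24) + 24.6 + 140.94|/2
= 38.7/2 = 19.35

19.35


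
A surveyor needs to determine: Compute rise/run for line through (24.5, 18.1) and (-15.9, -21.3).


slope = (y2-y1)/(x2-x1) = ((-21.3)-18.1)/((-15.9)-24.5) = (-39.4)/(-40.4) = 0.9752

0.9752


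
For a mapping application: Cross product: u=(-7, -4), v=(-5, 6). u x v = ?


u x v = u_x*v_y - u_y*v_x = (-7)*6 - (-4)*(-5)
= (-42) - 20 = -62

-62


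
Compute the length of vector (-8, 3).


|u| = sqrt((-8)^2 + 3^2) = sqrt(73) = 8.544

8.544


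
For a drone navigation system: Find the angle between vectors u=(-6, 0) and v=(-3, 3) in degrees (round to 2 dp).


u.v = 18, |u| = sqrt(36) = 6, |v| = sqrt(18) = 4.2426
cos(theta) = u.v/(|u||v|) = 18/sqrt(648) = 0.707107
theta = acos(0.707107) = 45 degrees

45 degrees


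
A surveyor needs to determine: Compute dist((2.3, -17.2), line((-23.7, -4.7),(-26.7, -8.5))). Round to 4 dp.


|cross product| = 136.3
|line direction| = sqrt(23.44) = 4.8415
Distance = 136.3/sqrt(23.44) = 28.1525

28.1525


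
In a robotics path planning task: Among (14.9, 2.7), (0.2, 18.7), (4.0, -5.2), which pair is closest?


d(P0,P1) = 21.7276, d(P0,P2) = 13.4618, d(P1,P2) = 24.2002
Closest: P0 and P2

Closest pair: (14.9, 2.7) and (4.0, -5.2), distance = 13.4618


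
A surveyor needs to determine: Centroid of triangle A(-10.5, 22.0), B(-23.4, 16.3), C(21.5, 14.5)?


Centroid = ((x_A+x_B+x_C)/3, (y_A+y_B+y_C)/3)
= (((-10.5)+(-23.4)+21.5)/3, (22+16.3+14.5)/3)
= (-4.1333, 17.6)

(-4.1333, 17.6)


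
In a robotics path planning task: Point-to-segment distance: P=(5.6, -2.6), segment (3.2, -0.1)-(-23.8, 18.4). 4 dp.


Project P onto AB: t = 0 (clamped to [0,1])
Closest point on segment: (3.2, -0.1)
Distance: 3.4655

3.4655


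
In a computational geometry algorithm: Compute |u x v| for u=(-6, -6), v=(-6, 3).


|u x v| = |(-6)*3 - (-6)*(-6)|
= |(-18) - 36| = 54

54


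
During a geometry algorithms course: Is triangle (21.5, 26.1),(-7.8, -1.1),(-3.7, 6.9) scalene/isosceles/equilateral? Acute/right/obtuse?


Side lengths squared: AB^2=1598.33, BC^2=80.81, CA^2=1003.68
Sorted: [80.81, 1003.68, 1598.33]
By sides: Scalene, By angles: Obtuse

Scalene, Obtuse


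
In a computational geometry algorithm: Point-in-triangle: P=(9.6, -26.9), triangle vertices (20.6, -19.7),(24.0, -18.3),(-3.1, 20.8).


Cross products: AB x AP = -9.08, BC x BP = 796.1, CA x CP = -616.14
All same sign? no

No, outside


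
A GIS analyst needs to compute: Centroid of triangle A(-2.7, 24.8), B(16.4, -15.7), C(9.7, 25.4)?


Centroid = ((x_A+x_B+x_C)/3, (y_A+y_B+y_C)/3)
= (((-2.7)+16.4+9.7)/3, (24.8+(-15.7)+25.4)/3)
= (7.8, 11.5)

(7.8, 11.5)


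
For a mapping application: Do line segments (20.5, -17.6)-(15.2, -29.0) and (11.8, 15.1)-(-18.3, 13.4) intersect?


Cross products: d1=999.06, d2=1333.19, d3=-272.49, d4=-606.62
d1*d2 < 0 and d3*d4 < 0? no

No, they don't intersect


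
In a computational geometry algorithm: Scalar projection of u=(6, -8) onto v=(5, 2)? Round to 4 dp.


u.v = 14, |v| = sqrt(29) = 5.3852
Scalar projection = u.v / |v| = 14 / sqrt(29) = 2.5997

2.5997


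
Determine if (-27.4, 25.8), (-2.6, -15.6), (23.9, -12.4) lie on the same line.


Cross product: ((-2.6)-(-27.4))*((-12.4)-25.8) - ((-15.6)-25.8)*(23.9-(-27.4))
= 1176.46

No, not collinear


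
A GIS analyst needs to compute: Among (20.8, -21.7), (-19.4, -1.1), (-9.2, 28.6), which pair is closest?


d(P0,P1) = 45.1708, d(P0,P2) = 58.567, d(P1,P2) = 31.4027
Closest: P1 and P2

Closest pair: (-19.4, -1.1) and (-9.2, 28.6), distance = 31.4027


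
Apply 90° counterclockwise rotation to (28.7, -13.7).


90° CCW: (x,y) -> (-y, x)
(28.7,-13.7) -> (13.7, 28.7)

(13.7, 28.7)


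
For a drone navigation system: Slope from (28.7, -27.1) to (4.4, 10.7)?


slope = (y2-y1)/(x2-x1) = (10.7-(-27.1))/(4.4-28.7) = 37.8/(-24.3) = -1.5556

-1.5556


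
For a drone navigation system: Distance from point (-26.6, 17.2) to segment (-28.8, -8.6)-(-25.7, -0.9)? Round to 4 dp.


Project P onto AB: t = 1 (clamped to [0,1])
Closest point on segment: (-25.7, -0.9)
Distance: 18.1224

18.1224


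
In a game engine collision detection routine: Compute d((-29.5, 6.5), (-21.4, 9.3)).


dx=8.1, dy=2.8
d^2 = 8.1^2 + 2.8^2 = 73.45
d = sqrt(73.45) = 8.5703

8.5703


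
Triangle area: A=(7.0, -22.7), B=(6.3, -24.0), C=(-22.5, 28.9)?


Area = |x_A(y_B-y_C) + x_B(y_C-y_A) + x_C(y_A-y_B)|/2
= |(-370.3) + 325.08 + (-29.25)|/2
= 74.47/2 = 37.235

37.235


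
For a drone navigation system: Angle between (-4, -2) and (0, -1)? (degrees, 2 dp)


u.v = 2, |u| = sqrt(20) = 4.4721, |v| = sqrt(1) = 1
cos(theta) = u.v/(|u||v|) = 2/sqrt(20) = 0.447214
theta = acos(0.447214) = 63.43 degrees

63.43 degrees


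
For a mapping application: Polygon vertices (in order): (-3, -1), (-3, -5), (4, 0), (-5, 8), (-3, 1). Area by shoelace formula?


Shoelace sum: ((-3)*(-5) - (-3)*(-1)) + ((-3)*0 - 4*(-5)) + (4*8 - (-5)*0) + ((-5)*1 - (-3)*8) + ((-3)*(-1) - (-3)*1)
= 89
Area = |89|/2 = 44.5

44.5


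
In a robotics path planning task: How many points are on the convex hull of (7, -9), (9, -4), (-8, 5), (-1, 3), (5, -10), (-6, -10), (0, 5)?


Convex hull vertices (CCW): (-8, 5), (-6, -10), (5, -10), (7, -9), (9, -4), (0, 5)
Count = 6

6


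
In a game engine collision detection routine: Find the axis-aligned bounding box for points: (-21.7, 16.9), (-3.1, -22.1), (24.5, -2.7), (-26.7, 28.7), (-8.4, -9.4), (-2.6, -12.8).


x range: [-26.7, 24.5]
y range: [-22.1, 28.7]
Bounding box: (-26.7,-22.1) to (24.5,28.7)

(-26.7,-22.1) to (24.5,28.7)


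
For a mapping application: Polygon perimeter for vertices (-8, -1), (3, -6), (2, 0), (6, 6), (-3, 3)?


Sides: (-8, -1)->(3, -6): sqrt(146) = 12.083046, (3, -6)->(2, 0): sqrt(37) = 6.082763, (2, 0)->(6, 6): sqrt(52) = 7.211103, (6, 6)->(-3, 3): sqrt(90) = 9.486833, (-3, 3)->(-8, -1): sqrt(41) = 6.403124
Sum = 41.266869
Perimeter = 41.2669

41.2669


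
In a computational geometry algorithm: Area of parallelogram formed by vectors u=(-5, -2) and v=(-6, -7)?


|u x v| = |(-5)*(-7) - (-2)*(-6)|
= |35 - 12| = 23

23


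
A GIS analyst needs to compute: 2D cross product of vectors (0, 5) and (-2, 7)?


u x v = u_x*v_y - u_y*v_x = 0*7 - 5*(-2)
= 0 - (-10) = 10

10


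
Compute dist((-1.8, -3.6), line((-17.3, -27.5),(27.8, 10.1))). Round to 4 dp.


|cross product| = 495.09
|line direction| = sqrt(3447.77) = 58.7177
Distance = 495.09/sqrt(3447.77) = 8.4317

8.4317


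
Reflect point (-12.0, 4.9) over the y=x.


Reflection over y=x: (x,y) -> (y,x)
(-12, 4.9) -> (4.9, -12)

(4.9, -12)


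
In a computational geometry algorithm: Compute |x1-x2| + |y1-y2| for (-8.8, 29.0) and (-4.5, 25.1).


|(-8.8)-(-4.5)| + |29-25.1| = 4.3 + 3.9 = 8.2

8.2


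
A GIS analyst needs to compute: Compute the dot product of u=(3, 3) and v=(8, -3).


u . v = u_x*v_x + u_y*v_y = 3*8 + 3*(-3)
= 24 + (-9) = 15

15


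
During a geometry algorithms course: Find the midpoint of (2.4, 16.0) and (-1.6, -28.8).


M = ((2.4+(-1.6))/2, (16+(-28.8))/2)
= (0.4, -6.4)

(0.4, -6.4)


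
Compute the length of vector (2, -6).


|u| = sqrt(2^2 + (-6)^2) = sqrt(40) = 6.3246

6.3246


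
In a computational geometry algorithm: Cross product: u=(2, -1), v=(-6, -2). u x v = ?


u x v = u_x*v_y - u_y*v_x = 2*(-2) - (-1)*(-6)
= (-4) - 6 = -10

-10


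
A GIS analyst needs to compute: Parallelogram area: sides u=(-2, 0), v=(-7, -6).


|u x v| = |(-2)*(-6) - 0*(-7)|
= |12 - 0| = 12

12


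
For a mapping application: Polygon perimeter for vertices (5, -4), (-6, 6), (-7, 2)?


Sides: (5, -4)->(-6, 6): sqrt(221) = 14.866069, (-6, 6)->(-7, 2): sqrt(17) = 4.123106, (-7, 2)->(5, -4): sqrt(180) = 13.416408
Sum = 32.405583
Perimeter = 32.4056

32.4056


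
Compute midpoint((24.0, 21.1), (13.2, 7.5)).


M = ((24+13.2)/2, (21.1+7.5)/2)
= (18.6, 14.3)

(18.6, 14.3)


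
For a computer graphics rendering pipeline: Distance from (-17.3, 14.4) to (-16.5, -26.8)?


dx=0.8, dy=-41.2
d^2 = 0.8^2 + (-41.2)^2 = 1698.08
d = sqrt(1698.08) = 41.2078

41.2078


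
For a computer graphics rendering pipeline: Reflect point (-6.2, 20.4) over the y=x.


Reflection over y=x: (x,y) -> (y,x)
(-6.2, 20.4) -> (20.4, -6.2)

(20.4, -6.2)


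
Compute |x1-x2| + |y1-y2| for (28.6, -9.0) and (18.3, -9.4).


|28.6-18.3| + |(-9)-(-9.4)| = 10.3 + 0.4 = 10.7

10.7


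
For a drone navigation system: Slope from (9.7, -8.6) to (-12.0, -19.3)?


slope = (y2-y1)/(x2-x1) = ((-19.3)-(-8.6))/((-12)-9.7) = (-10.7)/(-21.7) = 0.4931

0.4931


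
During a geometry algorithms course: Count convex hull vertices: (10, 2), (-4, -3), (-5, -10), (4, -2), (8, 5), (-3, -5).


Convex hull vertices (CCW): (-5, -10), (10, 2), (8, 5), (-4, -3)
Count = 4

4


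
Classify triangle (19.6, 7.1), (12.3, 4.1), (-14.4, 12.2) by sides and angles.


Side lengths squared: AB^2=62.29, BC^2=778.5, CA^2=1182.01
Sorted: [62.29, 778.5, 1182.01]
By sides: Scalene, By angles: Obtuse

Scalene, Obtuse


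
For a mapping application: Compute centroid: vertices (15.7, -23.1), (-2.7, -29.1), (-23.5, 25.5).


Centroid = ((x_A+x_B+x_C)/3, (y_A+y_B+y_C)/3)
= ((15.7+(-2.7)+(-23.5))/3, ((-23.1)+(-29.1)+25.5)/3)
= (-3.5, -8.9)

(-3.5, -8.9)


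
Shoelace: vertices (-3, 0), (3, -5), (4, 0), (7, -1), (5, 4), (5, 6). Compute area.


Shoelace sum: ((-3)*(-5) - 3*0) + (3*0 - 4*(-5)) + (4*(-1) - 7*0) + (7*4 - 5*(-1)) + (5*6 - 5*4) + (5*0 - (-3)*6)
= 92
Area = |92|/2 = 46

46


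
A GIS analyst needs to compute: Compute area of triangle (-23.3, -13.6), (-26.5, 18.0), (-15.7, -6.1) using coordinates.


Area = |x_A(y_B-y_C) + x_B(y_C-y_A) + x_C(y_A-y_B)|/2
= |(-561.53) + (-198.75) + 496.12|/2
= 264.16/2 = 132.08

132.08


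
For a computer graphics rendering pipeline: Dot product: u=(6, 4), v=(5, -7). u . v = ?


u . v = u_x*v_x + u_y*v_y = 6*5 + 4*(-7)
= 30 + (-28) = 2

2


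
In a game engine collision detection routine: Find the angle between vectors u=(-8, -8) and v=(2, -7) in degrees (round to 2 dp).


u.v = 40, |u| = sqrt(128) = 11.3137, |v| = sqrt(53) = 7.2801
cos(theta) = u.v/(|u||v|) = 40/sqrt(6784) = 0.485643
theta = acos(0.485643) = 60.95 degrees

60.95 degrees


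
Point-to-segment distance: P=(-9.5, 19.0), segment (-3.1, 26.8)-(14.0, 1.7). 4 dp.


Project P onto AB: t = 0.0936 (clamped to [0,1])
Closest point on segment: (-1.4994, 24.4506)
Distance: 9.6808

9.6808


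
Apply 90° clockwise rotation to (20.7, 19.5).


90° CW: (x,y) -> (y, -x)
(20.7,19.5) -> (19.5, -20.7)

(19.5, -20.7)


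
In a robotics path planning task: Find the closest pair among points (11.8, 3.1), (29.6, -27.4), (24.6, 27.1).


d(P0,P1) = 35.3142, d(P0,P2) = 27.2, d(P1,P2) = 54.7289
Closest: P0 and P2

Closest pair: (11.8, 3.1) and (24.6, 27.1), distance = 27.2


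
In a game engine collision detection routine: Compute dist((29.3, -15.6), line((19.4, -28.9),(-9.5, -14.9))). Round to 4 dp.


|cross product| = 522.97
|line direction| = sqrt(1031.21) = 32.1125
Distance = 522.97/sqrt(1031.21) = 16.2856

16.2856


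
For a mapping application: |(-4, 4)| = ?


|u| = sqrt((-4)^2 + 4^2) = sqrt(32) = 5.6569

5.6569


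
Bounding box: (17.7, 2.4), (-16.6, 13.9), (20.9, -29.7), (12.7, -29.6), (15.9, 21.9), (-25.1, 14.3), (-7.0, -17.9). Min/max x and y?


x range: [-25.1, 20.9]
y range: [-29.7, 21.9]
Bounding box: (-25.1,-29.7) to (20.9,21.9)

(-25.1,-29.7) to (20.9,21.9)


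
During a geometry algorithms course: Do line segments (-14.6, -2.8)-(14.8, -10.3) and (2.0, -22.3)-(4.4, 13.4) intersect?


Cross products: d1=639.42, d2=-428.16, d3=-448.8, d4=618.78
d1*d2 < 0 and d3*d4 < 0? yes

Yes, they intersect


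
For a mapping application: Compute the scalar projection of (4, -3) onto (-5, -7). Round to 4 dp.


u.v = 1, |v| = sqrt(74) = 8.6023
Scalar projection = u.v / |v| = 1 / sqrt(74) = 0.1162

0.1162


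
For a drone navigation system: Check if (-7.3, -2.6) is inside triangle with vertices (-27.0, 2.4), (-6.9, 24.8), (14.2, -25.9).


Cross products: AB x AP = -541.78, BC x BP = -598.42, CA x CP = -351.51
All same sign? yes

Yes, inside


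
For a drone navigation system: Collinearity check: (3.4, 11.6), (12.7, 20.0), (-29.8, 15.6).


Cross product: (12.7-3.4)*(15.6-11.6) - (20-11.6)*((-29.8)-3.4)
= 316.08

No, not collinear


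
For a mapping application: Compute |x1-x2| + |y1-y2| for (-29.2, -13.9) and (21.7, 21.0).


|(-29.2)-21.7| + |(-13.9)-21| = 50.9 + 34.9 = 85.8

85.8


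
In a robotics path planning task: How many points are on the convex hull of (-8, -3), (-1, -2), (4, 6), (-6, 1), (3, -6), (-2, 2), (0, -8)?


Convex hull vertices (CCW): (-8, -3), (0, -8), (3, -6), (4, 6), (-6, 1)
Count = 5

5


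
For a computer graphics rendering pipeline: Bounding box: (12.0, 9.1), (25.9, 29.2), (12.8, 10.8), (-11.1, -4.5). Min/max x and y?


x range: [-11.1, 25.9]
y range: [-4.5, 29.2]
Bounding box: (-11.1,-4.5) to (25.9,29.2)

(-11.1,-4.5) to (25.9,29.2)


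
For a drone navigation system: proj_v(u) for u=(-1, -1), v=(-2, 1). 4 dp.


u.v = 1, |v| = sqrt(5) = 2.2361
Scalar projection = u.v / |v| = 1 / sqrt(5) = 0.4472

0.4472


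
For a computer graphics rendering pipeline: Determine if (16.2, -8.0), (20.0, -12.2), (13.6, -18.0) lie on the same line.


Cross product: (20-16.2)*((-18)-(-8)) - ((-12.2)-(-8))*(13.6-16.2)
= -48.92

No, not collinear


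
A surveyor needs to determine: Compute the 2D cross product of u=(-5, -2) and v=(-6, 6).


u x v = u_x*v_y - u_y*v_x = (-5)*6 - (-2)*(-6)
= (-30) - 12 = -42

-42


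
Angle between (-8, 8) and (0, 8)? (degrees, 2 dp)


u.v = 64, |u| = sqrt(128) = 11.3137, |v| = sqrt(64) = 8
cos(theta) = u.v/(|u||v|) = 64/sqrt(8192) = 0.707107
theta = acos(0.707107) = 45 degrees

45 degrees


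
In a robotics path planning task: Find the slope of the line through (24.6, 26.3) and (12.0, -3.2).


slope = (y2-y1)/(x2-x1) = ((-3.2)-26.3)/(12-24.6) = (-29.5)/(-12.6) = 2.3413

2.3413


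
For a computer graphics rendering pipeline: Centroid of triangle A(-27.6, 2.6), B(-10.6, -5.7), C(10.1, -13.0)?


Centroid = ((x_A+x_B+x_C)/3, (y_A+y_B+y_C)/3)
= (((-27.6)+(-10.6)+10.1)/3, (2.6+(-5.7)+(-13))/3)
= (-9.3667, -5.3667)

(-9.3667, -5.3667)


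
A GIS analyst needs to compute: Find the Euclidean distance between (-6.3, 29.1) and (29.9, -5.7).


dx=36.2, dy=-34.8
d^2 = 36.2^2 + (-34.8)^2 = 2521.48
d = sqrt(2521.48) = 50.2143

50.2143


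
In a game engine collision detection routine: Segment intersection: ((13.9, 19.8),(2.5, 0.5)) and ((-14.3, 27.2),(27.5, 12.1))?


Cross products: d1=116.5, d2=-862.38, d3=-628.62, d4=350.26
d1*d2 < 0 and d3*d4 < 0? yes

Yes, they intersect


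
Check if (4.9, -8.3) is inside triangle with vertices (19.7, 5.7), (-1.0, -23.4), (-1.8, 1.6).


Cross products: AB x AP = -140.88, BC x BP = -159.58, CA x CP = -240.32
All same sign? yes

Yes, inside


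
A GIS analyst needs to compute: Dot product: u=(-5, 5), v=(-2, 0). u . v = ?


u . v = u_x*v_x + u_y*v_y = (-5)*(-2) + 5*0
= 10 + 0 = 10

10


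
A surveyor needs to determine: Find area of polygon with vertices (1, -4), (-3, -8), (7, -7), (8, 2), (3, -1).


Shoelace sum: (1*(-8) - (-3)*(-4)) + ((-3)*(-7) - 7*(-8)) + (7*2 - 8*(-7)) + (8*(-1) - 3*2) + (3*(-4) - 1*(-1))
= 102
Area = |102|/2 = 51

51


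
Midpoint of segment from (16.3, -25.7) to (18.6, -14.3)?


M = ((16.3+18.6)/2, ((-25.7)+(-14.3))/2)
= (17.45, -20)

(17.45, -20)


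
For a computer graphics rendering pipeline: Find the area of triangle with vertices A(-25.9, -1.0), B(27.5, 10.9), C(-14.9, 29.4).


Area = |x_A(y_B-y_C) + x_B(y_C-y_A) + x_C(y_A-y_B)|/2
= |479.15 + 836 + 177.31|/2
= 1492.46/2 = 746.23

746.23


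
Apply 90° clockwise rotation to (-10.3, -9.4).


90° CW: (x,y) -> (y, -x)
(-10.3,-9.4) -> (-9.4, 10.3)

(-9.4, 10.3)


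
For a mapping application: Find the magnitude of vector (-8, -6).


|u| = sqrt((-8)^2 + (-6)^2) = sqrt(100) = 10

10


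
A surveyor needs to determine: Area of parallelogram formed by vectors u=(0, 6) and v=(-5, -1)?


|u x v| = |0*(-1) - 6*(-5)|
= |0 - (-30)| = 30

30


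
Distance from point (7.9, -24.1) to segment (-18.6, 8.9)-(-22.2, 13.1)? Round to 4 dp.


Project P onto AB: t = 0 (clamped to [0,1])
Closest point on segment: (-18.6, 8.9)
Distance: 42.3232

42.3232


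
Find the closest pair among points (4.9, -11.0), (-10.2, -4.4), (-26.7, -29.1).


d(P0,P1) = 16.4794, d(P0,P2) = 36.4166, d(P1,P2) = 29.7042
Closest: P0 and P1

Closest pair: (4.9, -11.0) and (-10.2, -4.4), distance = 16.4794


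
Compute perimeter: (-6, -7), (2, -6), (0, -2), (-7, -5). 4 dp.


Sides: (-6, -7)->(2, -6): sqrt(65) = 8.062258, (2, -6)->(0, -2): sqrt(20) = 4.472136, (0, -2)->(-7, -5): sqrt(58) = 7.615773, (-7, -5)->(-6, -7): sqrt(5) = 2.236068
Sum = 22.386235
Perimeter = 22.3862

22.3862


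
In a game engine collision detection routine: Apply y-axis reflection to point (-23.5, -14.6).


Reflection over y-axis: (x,y) -> (-x,y)
(-23.5, -14.6) -> (23.5, -14.6)

(23.5, -14.6)


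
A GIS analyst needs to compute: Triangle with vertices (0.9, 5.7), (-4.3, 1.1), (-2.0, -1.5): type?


Side lengths squared: AB^2=48.2, BC^2=12.05, CA^2=60.25
Sorted: [12.05, 48.2, 60.25]
By sides: Scalene, By angles: Right

Scalene, Right


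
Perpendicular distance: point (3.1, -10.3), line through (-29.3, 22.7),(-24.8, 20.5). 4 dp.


|cross product| = 77.22
|line direction| = sqrt(25.09) = 5.009
Distance = 77.22/sqrt(25.09) = 15.4163

15.4163


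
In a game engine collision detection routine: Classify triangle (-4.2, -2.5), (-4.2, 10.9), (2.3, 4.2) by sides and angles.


Side lengths squared: AB^2=179.56, BC^2=87.14, CA^2=87.14
Sorted: [87.14, 87.14, 179.56]
By sides: Isosceles, By angles: Obtuse

Isosceles, Obtuse


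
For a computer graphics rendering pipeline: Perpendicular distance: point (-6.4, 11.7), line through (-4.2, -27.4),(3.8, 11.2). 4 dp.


|cross product| = 397.72
|line direction| = sqrt(1553.96) = 39.4203
Distance = 397.72/sqrt(1553.96) = 10.0892

10.0892


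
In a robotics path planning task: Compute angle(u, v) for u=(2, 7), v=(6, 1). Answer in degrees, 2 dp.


u.v = 19, |u| = sqrt(53) = 7.2801, |v| = sqrt(37) = 6.0828
cos(theta) = u.v/(|u||v|) = 19/sqrt(1961) = 0.429057
theta = acos(0.429057) = 64.59 degrees

64.59 degrees


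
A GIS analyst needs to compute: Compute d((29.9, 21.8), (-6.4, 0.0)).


dx=-36.3, dy=-21.8
d^2 = (-36.3)^2 + (-21.8)^2 = 1792.93
d = sqrt(1792.93) = 42.343

42.343


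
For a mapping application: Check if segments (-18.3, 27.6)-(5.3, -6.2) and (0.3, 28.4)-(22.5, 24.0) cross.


Cross products: d1=-99.6, d2=-746.12, d3=647.56, d4=1294.08
d1*d2 < 0 and d3*d4 < 0? no

No, they don't intersect


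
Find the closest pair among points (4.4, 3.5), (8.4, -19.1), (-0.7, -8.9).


d(P0,P1) = 22.9513, d(P0,P2) = 13.4078, d(P1,P2) = 13.6693
Closest: P0 and P2

Closest pair: (4.4, 3.5) and (-0.7, -8.9), distance = 13.4078


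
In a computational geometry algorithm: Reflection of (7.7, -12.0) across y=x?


Reflection over y=x: (x,y) -> (y,x)
(7.7, -12) -> (-12, 7.7)

(-12, 7.7)


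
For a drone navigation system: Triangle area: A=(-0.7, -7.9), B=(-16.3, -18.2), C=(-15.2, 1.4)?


Area = |x_A(y_B-y_C) + x_B(y_C-y_A) + x_C(y_A-y_B)|/2
= |13.72 + (-151.59) + (-156.56)|/2
= 294.43/2 = 147.215

147.215


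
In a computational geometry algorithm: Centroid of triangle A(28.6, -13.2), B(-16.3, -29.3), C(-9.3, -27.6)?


Centroid = ((x_A+x_B+x_C)/3, (y_A+y_B+y_C)/3)
= ((28.6+(-16.3)+(-9.3))/3, ((-13.2)+(-29.3)+(-27.6))/3)
= (1, -23.3667)

(1, -23.3667)


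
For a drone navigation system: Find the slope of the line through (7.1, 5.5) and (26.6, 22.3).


slope = (y2-y1)/(x2-x1) = (22.3-5.5)/(26.6-7.1) = 16.8/19.5 = 0.8615

0.8615


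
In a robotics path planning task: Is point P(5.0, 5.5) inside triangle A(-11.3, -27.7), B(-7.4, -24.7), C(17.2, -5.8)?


Cross products: AB x AP = 80.58, BC x BP = 508.56, CA x CP = -589.23
All same sign? no

No, outside


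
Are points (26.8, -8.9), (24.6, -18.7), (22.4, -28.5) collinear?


Cross product: (24.6-26.8)*((-28.5)-(-8.9)) - ((-18.7)-(-8.9))*(22.4-26.8)
= 0

Yes, collinear


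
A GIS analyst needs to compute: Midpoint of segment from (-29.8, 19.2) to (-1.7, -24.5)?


M = (((-29.8)+(-1.7))/2, (19.2+(-24.5))/2)
= (-15.75, -2.65)

(-15.75, -2.65)


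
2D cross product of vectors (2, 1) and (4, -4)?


u x v = u_x*v_y - u_y*v_x = 2*(-4) - 1*4
= (-8) - 4 = -12

-12


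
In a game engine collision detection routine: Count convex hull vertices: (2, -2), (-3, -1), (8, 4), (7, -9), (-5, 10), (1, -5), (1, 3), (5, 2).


Convex hull vertices (CCW): (-5, 10), (-3, -1), (1, -5), (7, -9), (8, 4)
Count = 5

5


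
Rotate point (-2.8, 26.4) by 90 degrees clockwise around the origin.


90° CW: (x,y) -> (y, -x)
(-2.8,26.4) -> (26.4, 2.8)

(26.4, 2.8)


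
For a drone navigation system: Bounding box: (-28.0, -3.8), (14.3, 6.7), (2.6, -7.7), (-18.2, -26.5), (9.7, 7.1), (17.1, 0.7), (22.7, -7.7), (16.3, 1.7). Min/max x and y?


x range: [-28, 22.7]
y range: [-26.5, 7.1]
Bounding box: (-28,-26.5) to (22.7,7.1)

(-28,-26.5) to (22.7,7.1)


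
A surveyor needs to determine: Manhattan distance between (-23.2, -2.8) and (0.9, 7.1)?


|(-23.2)-0.9| + |(-2.8)-7.1| = 24.1 + 9.9 = 34

34


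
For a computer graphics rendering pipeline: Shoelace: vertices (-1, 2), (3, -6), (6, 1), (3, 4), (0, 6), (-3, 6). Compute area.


Shoelace sum: ((-1)*(-6) - 3*2) + (3*1 - 6*(-6)) + (6*4 - 3*1) + (3*6 - 0*4) + (0*6 - (-3)*6) + ((-3)*2 - (-1)*6)
= 96
Area = |96|/2 = 48

48


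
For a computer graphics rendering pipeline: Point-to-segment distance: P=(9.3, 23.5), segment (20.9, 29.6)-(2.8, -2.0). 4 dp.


Project P onto AB: t = 0.3037 (clamped to [0,1])
Closest point on segment: (15.4035, 20.004)
Distance: 7.0339

7.0339


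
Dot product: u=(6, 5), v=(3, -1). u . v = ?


u . v = u_x*v_x + u_y*v_y = 6*3 + 5*(-1)
= 18 + (-5) = 13

13


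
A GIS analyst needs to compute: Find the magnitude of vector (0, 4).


|u| = sqrt(0^2 + 4^2) = sqrt(16) = 4

4


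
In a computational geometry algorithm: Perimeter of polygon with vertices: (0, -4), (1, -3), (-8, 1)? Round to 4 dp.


Sides: (0, -4)->(1, -3): sqrt(2) = 1.414214, (1, -3)->(-8, 1): sqrt(97) = 9.848858, (-8, 1)->(0, -4): sqrt(89) = 9.433981
Sum = 20.697053
Perimeter = 20.6971

20.6971


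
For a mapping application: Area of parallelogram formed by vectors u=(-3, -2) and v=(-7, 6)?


|u x v| = |(-3)*6 - (-2)*(-7)|
= |(-18) - 14| = 32

32


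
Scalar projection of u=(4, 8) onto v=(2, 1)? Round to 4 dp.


u.v = 16, |v| = sqrt(5) = 2.2361
Scalar projection = u.v / |v| = 16 / sqrt(5) = 7.1554

7.1554


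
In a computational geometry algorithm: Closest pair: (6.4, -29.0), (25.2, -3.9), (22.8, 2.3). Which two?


d(P0,P1) = 31.36, d(P0,P2) = 35.3362, d(P1,P2) = 6.6483
Closest: P1 and P2

Closest pair: (25.2, -3.9) and (22.8, 2.3), distance = 6.6483


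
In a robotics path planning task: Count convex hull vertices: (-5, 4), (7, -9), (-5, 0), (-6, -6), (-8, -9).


Convex hull vertices (CCW): (-8, -9), (7, -9), (-5, 4)
Count = 3

3


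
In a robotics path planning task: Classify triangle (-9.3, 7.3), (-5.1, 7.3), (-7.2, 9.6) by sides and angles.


Side lengths squared: AB^2=17.64, BC^2=9.7, CA^2=9.7
Sorted: [9.7, 9.7, 17.64]
By sides: Isosceles, By angles: Acute

Isosceles, Acute


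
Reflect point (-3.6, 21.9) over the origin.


Reflection over origin: (x,y) -> (-x,-y)
(-3.6, 21.9) -> (3.6, -21.9)

(3.6, -21.9)


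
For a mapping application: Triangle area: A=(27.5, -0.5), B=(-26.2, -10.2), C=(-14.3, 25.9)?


Area = |x_A(y_B-y_C) + x_B(y_C-y_A) + x_C(y_A-y_B)|/2
= |(-992.75) + (-691.68) + (-138.71)|/2
= 1823.14/2 = 911.57

911.57


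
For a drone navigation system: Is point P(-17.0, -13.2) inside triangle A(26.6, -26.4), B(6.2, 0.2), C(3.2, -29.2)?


Cross products: AB x AP = 890.48, BC x BP = -641.88, CA x CP = 430.96
All same sign? no

No, outside


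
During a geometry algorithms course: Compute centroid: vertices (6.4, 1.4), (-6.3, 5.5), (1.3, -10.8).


Centroid = ((x_A+x_B+x_C)/3, (y_A+y_B+y_C)/3)
= ((6.4+(-6.3)+1.3)/3, (1.4+5.5+(-10.8))/3)
= (0.4667, -1.3)

(0.4667, -1.3)


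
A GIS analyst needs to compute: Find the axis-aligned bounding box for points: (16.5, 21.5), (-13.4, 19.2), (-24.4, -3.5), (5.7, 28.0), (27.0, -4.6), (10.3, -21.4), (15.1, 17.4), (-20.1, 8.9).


x range: [-24.4, 27]
y range: [-21.4, 28]
Bounding box: (-24.4,-21.4) to (27,28)

(-24.4,-21.4) to (27,28)


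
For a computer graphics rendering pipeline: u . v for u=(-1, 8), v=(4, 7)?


u . v = u_x*v_x + u_y*v_y = (-1)*4 + 8*7
= (-4) + 56 = 52

52


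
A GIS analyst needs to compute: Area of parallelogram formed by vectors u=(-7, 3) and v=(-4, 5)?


|u x v| = |(-7)*5 - 3*(-4)|
= |(-35) - (-12)| = 23

23


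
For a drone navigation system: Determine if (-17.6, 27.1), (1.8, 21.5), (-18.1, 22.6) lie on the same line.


Cross product: (1.8-(-17.6))*(22.6-27.1) - (21.5-27.1)*((-18.1)-(-17.6))
= -90.1

No, not collinear


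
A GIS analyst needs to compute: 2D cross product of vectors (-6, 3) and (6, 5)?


u x v = u_x*v_y - u_y*v_x = (-6)*5 - 3*6
= (-30) - 18 = -48

-48


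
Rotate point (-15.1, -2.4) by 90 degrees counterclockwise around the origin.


90° CCW: (x,y) -> (-y, x)
(-15.1,-2.4) -> (2.4, -15.1)

(2.4, -15.1)


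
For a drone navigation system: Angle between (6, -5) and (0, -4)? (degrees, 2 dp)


u.v = 20, |u| = sqrt(61) = 7.8102, |v| = sqrt(16) = 4
cos(theta) = u.v/(|u||v|) = 20/sqrt(976) = 0.640184
theta = acos(0.640184) = 50.19 degrees

50.19 degrees


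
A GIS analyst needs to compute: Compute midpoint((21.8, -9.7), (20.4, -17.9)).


M = ((21.8+20.4)/2, ((-9.7)+(-17.9))/2)
= (21.1, -13.8)

(21.1, -13.8)


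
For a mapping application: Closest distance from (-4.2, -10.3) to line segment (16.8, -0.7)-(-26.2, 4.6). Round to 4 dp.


Project P onto AB: t = 0.454 (clamped to [0,1])
Closest point on segment: (-2.7202, 1.706)
Distance: 12.0968

12.0968


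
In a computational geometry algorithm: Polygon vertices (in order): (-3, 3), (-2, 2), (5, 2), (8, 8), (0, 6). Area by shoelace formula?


Shoelace sum: ((-3)*2 - (-2)*3) + ((-2)*2 - 5*2) + (5*8 - 8*2) + (8*6 - 0*8) + (0*3 - (-3)*6)
= 76
Area = |76|/2 = 38

38


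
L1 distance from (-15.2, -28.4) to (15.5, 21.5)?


|(-15.2)-15.5| + |(-28.4)-21.5| = 30.7 + 49.9 = 80.6

80.6


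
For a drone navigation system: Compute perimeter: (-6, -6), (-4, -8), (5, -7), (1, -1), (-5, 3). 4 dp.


Sides: (-6, -6)->(-4, -8): sqrt(8) = 2.828427, (-4, -8)->(5, -7): sqrt(82) = 9.055385, (5, -7)->(1, -1): sqrt(52) = 7.211103, (1, -1)->(-5, 3): sqrt(52) = 7.211103, (-5, 3)->(-6, -6): sqrt(82) = 9.055385
Sum = 35.361403
Perimeter = 35.3614

35.3614


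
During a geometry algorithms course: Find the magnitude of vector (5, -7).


|u| = sqrt(5^2 + (-7)^2) = sqrt(74) = 8.6023

8.6023


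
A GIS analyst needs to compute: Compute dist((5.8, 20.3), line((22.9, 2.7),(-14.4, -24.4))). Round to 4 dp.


|cross product| = 1119.89
|line direction| = sqrt(2125.7) = 46.1053
Distance = 1119.89/sqrt(2125.7) = 24.2898

24.2898


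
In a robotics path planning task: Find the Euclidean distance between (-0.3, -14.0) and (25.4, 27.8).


dx=25.7, dy=41.8
d^2 = 25.7^2 + 41.8^2 = 2407.73
d = sqrt(2407.73) = 49.0686

49.0686


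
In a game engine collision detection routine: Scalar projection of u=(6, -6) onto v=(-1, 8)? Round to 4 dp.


u.v = -54, |v| = sqrt(65) = 8.0623
Scalar projection = u.v / |v| = -54 / sqrt(65) = -6.6979

-6.6979


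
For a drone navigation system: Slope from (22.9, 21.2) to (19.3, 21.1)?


slope = (y2-y1)/(x2-x1) = (21.1-21.2)/(19.3-22.9) = (-0.1)/(-3.6) = 0.0278

0.0278


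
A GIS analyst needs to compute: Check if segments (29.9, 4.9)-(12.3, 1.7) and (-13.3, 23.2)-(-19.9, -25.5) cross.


Cross products: d1=2224.62, d2=1388.62, d3=-460.32, d4=375.68
d1*d2 < 0 and d3*d4 < 0? no

No, they don't intersect


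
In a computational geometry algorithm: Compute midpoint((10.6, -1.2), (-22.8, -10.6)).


M = ((10.6+(-22.8))/2, ((-1.2)+(-10.6))/2)
= (-6.1, -5.9)

(-6.1, -5.9)


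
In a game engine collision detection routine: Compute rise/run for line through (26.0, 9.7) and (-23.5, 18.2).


slope = (y2-y1)/(x2-x1) = (18.2-9.7)/((-23.5)-26) = 8.5/(-49.5) = -0.1717

-0.1717


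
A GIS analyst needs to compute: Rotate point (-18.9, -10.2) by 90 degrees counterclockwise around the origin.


90° CCW: (x,y) -> (-y, x)
(-18.9,-10.2) -> (10.2, -18.9)

(10.2, -18.9)


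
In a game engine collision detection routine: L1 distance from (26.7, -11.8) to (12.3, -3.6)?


|26.7-12.3| + |(-11.8)-(-3.6)| = 14.4 + 8.2 = 22.6

22.6


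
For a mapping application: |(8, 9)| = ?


|u| = sqrt(8^2 + 9^2) = sqrt(145) = 12.0416

12.0416


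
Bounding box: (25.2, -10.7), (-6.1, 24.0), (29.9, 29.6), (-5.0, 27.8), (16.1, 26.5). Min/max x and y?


x range: [-6.1, 29.9]
y range: [-10.7, 29.6]
Bounding box: (-6.1,-10.7) to (29.9,29.6)

(-6.1,-10.7) to (29.9,29.6)


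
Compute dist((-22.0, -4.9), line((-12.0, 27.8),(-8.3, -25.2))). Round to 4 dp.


|cross product| = 650.99
|line direction| = sqrt(2822.69) = 53.129
Distance = 650.99/sqrt(2822.69) = 12.253

12.253


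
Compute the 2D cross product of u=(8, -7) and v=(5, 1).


u x v = u_x*v_y - u_y*v_x = 8*1 - (-7)*5
= 8 - (-35) = 43

43


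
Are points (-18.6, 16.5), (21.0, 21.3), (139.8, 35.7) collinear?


Cross product: (21-(-18.6))*(35.7-16.5) - (21.3-16.5)*(139.8-(-18.6))
= 0

Yes, collinear


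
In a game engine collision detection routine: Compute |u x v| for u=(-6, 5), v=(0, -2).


|u x v| = |(-6)*(-2) - 5*0|
= |12 - 0| = 12

12


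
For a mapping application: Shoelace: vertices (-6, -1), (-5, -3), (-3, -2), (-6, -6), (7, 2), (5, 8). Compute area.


Shoelace sum: ((-6)*(-3) - (-5)*(-1)) + ((-5)*(-2) - (-3)*(-3)) + ((-3)*(-6) - (-6)*(-2)) + ((-6)*2 - 7*(-6)) + (7*8 - 5*2) + (5*(-1) - (-6)*8)
= 139
Area = |139|/2 = 69.5

69.5


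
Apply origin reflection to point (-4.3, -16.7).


Reflection over origin: (x,y) -> (-x,-y)
(-4.3, -16.7) -> (4.3, 16.7)

(4.3, 16.7)


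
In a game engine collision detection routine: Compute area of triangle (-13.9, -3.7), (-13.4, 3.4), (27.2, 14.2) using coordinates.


Area = |x_A(y_B-y_C) + x_B(y_C-y_A) + x_C(y_A-y_B)|/2
= |150.12 + (-239.86) + (-193.12)|/2
= 282.86/2 = 141.43

141.43


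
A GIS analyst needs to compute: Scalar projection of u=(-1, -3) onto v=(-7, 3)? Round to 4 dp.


u.v = -2, |v| = sqrt(58) = 7.6158
Scalar projection = u.v / |v| = -2 / sqrt(58) = -0.2626

-0.2626


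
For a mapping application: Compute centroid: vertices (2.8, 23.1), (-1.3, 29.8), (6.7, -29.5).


Centroid = ((x_A+x_B+x_C)/3, (y_A+y_B+y_C)/3)
= ((2.8+(-1.3)+6.7)/3, (23.1+29.8+(-29.5))/3)
= (2.7333, 7.8)

(2.7333, 7.8)


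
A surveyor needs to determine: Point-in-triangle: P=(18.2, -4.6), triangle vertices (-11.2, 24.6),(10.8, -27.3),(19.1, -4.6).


Cross products: AB x AP = 883.46, BC x BP = 20.43, CA x CP = 26.28
All same sign? yes

Yes, inside


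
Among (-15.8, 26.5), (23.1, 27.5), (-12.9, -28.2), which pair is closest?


d(P0,P1) = 38.9129, d(P0,P2) = 54.7768, d(P1,P2) = 66.3211
Closest: P0 and P1

Closest pair: (-15.8, 26.5) and (23.1, 27.5), distance = 38.9129


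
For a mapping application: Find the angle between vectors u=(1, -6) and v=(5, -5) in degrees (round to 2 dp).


u.v = 35, |u| = sqrt(37) = 6.0828, |v| = sqrt(50) = 7.0711
cos(theta) = u.v/(|u||v|) = 35/sqrt(1850) = 0.813733
theta = acos(0.813733) = 35.54 degrees

35.54 degrees


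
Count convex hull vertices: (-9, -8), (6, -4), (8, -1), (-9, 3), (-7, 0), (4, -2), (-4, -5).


Convex hull vertices (CCW): (-9, -8), (6, -4), (8, -1), (-9, 3)
Count = 4

4


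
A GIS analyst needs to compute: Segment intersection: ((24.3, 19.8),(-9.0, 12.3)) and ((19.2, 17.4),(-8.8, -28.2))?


Cross products: d1=165.36, d2=-1143.12, d3=41.67, d4=1350.15
d1*d2 < 0 and d3*d4 < 0? no

No, they don't intersect


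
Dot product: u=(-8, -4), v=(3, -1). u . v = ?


u . v = u_x*v_x + u_y*v_y = (-8)*3 + (-4)*(-1)
= (-24) + 4 = -20

-20


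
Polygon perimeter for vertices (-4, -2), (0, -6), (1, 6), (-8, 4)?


Sides: (-4, -2)->(0, -6): sqrt(32) = 5.656854, (0, -6)->(1, 6): sqrt(145) = 12.041595, (1, 6)->(-8, 4): sqrt(85) = 9.219544, (-8, 4)->(-4, -2): sqrt(52) = 7.211103
Sum = 34.129096
Perimeter = 34.1291

34.1291


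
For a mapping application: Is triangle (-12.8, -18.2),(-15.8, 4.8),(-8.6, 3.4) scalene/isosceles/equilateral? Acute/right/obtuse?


Side lengths squared: AB^2=538, BC^2=53.8, CA^2=484.2
Sorted: [53.8, 484.2, 538]
By sides: Scalene, By angles: Right

Scalene, Right


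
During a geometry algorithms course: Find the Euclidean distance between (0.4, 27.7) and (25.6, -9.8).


dx=25.2, dy=-37.5
d^2 = 25.2^2 + (-37.5)^2 = 2041.29
d = sqrt(2041.29) = 45.1806

45.1806


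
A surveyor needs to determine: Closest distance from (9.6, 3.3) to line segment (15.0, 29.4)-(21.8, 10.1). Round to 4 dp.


Project P onto AB: t = 1 (clamped to [0,1])
Closest point on segment: (21.8, 10.1)
Distance: 13.9671

13.9671


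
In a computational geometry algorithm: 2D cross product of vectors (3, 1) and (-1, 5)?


u x v = u_x*v_y - u_y*v_x = 3*5 - 1*(-1)
= 15 - (-1) = 16

16


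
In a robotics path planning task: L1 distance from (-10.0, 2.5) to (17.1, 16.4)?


|(-10)-17.1| + |2.5-16.4| = 27.1 + 13.9 = 41

41


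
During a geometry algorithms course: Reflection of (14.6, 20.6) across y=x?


Reflection over y=x: (x,y) -> (y,x)
(14.6, 20.6) -> (20.6, 14.6)

(20.6, 14.6)


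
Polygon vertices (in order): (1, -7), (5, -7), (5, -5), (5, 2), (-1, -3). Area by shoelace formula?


Shoelace sum: (1*(-7) - 5*(-7)) + (5*(-5) - 5*(-7)) + (5*2 - 5*(-5)) + (5*(-3) - (-1)*2) + ((-1)*(-7) - 1*(-3))
= 70
Area = |70|/2 = 35

35


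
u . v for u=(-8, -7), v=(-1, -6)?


u . v = u_x*v_x + u_y*v_y = (-8)*(-1) + (-7)*(-6)
= 8 + 42 = 50

50


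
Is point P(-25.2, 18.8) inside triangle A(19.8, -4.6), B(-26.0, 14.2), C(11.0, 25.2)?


Cross products: AB x AP = -225.72, BC x BP = 161.4, CA x CP = -1135.08
All same sign? no

No, outside


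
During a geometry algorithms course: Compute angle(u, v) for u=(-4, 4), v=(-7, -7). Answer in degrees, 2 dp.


u.v = 0, |u| = sqrt(32) = 5.6569, |v| = sqrt(98) = 9.8995
cos(theta) = u.v/(|u||v|) = 0/sqrt(3136) = 0
theta = acos(0) = 90 degrees

90 degrees


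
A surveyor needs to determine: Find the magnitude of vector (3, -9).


|u| = sqrt(3^2 + (-9)^2) = sqrt(90) = 9.4868

9.4868


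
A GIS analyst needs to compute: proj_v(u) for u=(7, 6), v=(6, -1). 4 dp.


u.v = 36, |v| = sqrt(37) = 6.0828
Scalar projection = u.v / |v| = 36 / sqrt(37) = 5.9184

5.9184


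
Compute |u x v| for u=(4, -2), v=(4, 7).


|u x v| = |4*7 - (-2)*4|
= |28 - (-8)| = 36

36


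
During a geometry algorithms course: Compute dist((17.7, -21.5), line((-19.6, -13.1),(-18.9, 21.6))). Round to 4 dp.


|cross product| = 1300.19
|line direction| = sqrt(1204.58) = 34.7071
Distance = 1300.19/sqrt(1204.58) = 37.4618

37.4618


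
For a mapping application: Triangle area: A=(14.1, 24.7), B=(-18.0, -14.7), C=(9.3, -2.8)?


Area = |x_A(y_B-y_C) + x_B(y_C-y_A) + x_C(y_A-y_B)|/2
= |(-167.79) + 495 + 366.42|/2
= 693.63/2 = 346.815

346.815


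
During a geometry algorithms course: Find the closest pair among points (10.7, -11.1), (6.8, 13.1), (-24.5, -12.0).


d(P0,P1) = 24.5122, d(P0,P2) = 35.2115, d(P1,P2) = 40.1211
Closest: P0 and P1

Closest pair: (10.7, -11.1) and (6.8, 13.1), distance = 24.5122


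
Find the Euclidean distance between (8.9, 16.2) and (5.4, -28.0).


dx=-3.5, dy=-44.2
d^2 = (-3.5)^2 + (-44.2)^2 = 1965.89
d = sqrt(1965.89) = 44.3384

44.3384


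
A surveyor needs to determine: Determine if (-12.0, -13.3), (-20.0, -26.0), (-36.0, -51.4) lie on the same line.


Cross product: ((-20)-(-12))*((-51.4)-(-13.3)) - ((-26)-(-13.3))*((-36)-(-12))
= 0

Yes, collinear


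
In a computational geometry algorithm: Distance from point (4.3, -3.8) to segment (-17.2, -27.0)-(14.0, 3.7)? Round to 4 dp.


Project P onto AB: t = 0.7219 (clamped to [0,1])
Closest point on segment: (5.3221, -4.8388)
Distance: 1.4573

1.4573


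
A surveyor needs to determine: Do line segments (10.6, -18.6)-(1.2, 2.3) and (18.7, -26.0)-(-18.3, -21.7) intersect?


Cross products: d1=-238.97, d2=-971.85, d3=-99.73, d4=633.15
d1*d2 < 0 and d3*d4 < 0? no

No, they don't intersect


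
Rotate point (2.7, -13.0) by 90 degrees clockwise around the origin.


90° CW: (x,y) -> (y, -x)
(2.7,-13) -> (-13, -2.7)

(-13, -2.7)


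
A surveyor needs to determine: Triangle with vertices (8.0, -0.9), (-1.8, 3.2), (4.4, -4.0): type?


Side lengths squared: AB^2=112.85, BC^2=90.28, CA^2=22.57
Sorted: [22.57, 90.28, 112.85]
By sides: Scalene, By angles: Right

Scalene, Right


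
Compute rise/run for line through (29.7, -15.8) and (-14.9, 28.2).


slope = (y2-y1)/(x2-x1) = (28.2-(-15.8))/((-14.9)-29.7) = 44/(-44.6) = -0.9865

-0.9865


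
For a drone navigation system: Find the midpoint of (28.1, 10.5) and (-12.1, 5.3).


M = ((28.1+(-12.1))/2, (10.5+5.3)/2)
= (8, 7.9)

(8, 7.9)
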